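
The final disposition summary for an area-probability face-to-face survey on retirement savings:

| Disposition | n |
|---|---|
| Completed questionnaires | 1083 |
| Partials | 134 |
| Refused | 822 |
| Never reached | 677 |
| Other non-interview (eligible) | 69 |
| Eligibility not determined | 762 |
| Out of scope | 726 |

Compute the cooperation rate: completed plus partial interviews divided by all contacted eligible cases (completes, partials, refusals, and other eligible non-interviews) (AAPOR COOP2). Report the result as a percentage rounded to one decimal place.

Numerator = 1083 + 134 = 1217
Base = 1083 + 134 + 822 + 69 = 2108
COOP2 = 1217 / 2108 = 0.5773

57.7%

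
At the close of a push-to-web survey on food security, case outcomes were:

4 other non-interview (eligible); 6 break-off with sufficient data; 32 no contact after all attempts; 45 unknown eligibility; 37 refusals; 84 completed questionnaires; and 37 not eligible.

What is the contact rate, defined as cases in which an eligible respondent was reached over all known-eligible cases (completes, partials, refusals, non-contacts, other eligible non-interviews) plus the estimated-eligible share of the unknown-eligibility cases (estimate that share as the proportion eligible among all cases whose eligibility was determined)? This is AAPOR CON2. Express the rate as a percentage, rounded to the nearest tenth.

65.6%

Top = 84 + 6 + 37 + 4 = 131
Determined eligible = 84 + 6 + 37 + 32 + 4 = 163
e = 163 / (163 + 37) = 163 / 200 = 0.8150
Estimated eligible among unknowns = 0.8150 × 45 = 36.67
Base = 163 + 36.67 = 199.67
CON2 = 131 / 199.67 = 0.6561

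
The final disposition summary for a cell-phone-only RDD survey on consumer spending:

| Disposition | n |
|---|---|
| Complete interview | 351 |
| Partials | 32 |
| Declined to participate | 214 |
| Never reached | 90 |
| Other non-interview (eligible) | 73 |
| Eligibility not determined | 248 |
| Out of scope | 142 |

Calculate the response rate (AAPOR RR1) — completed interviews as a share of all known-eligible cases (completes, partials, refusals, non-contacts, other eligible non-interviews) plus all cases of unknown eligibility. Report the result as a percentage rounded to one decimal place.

Top: 351
Denominator: 351 + 32 + 214 + 90 + 73 + 248 = 1008
RR1 = 351 / 1008 = 0.3482

34.8%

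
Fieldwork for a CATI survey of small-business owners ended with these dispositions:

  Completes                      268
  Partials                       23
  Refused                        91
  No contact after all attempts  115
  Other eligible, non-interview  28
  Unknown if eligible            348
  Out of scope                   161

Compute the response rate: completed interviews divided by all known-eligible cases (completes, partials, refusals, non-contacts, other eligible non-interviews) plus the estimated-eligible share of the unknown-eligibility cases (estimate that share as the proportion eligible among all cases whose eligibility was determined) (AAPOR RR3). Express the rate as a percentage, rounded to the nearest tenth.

Numerator → 268
Known eligible → 268 + 23 + 91 + 115 + 28 = 525
e = 525 / (525 + 161) = 525 / 686 = 0.7653
Estimated eligible among unknowns → 0.7653 × 348 = 266.32
Denom → 525 + 266.32 = 791.32
RR3 = 268 / 791.32 = 0.3387

33.9%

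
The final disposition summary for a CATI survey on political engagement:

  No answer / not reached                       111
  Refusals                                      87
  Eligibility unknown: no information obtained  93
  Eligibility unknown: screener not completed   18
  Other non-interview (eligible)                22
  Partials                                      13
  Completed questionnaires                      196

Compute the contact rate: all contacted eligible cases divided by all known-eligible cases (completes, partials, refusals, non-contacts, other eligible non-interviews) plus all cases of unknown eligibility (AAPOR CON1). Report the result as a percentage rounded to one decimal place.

Unknown eligibility = 18 + 93 = 111
Numerator: 196 + 13 + 87 + 22 = 318
Denom: 196 + 13 + 87 + 111 + 22 + 111 = 540
CON1 = 318 / 540 = 0.5889

58.9%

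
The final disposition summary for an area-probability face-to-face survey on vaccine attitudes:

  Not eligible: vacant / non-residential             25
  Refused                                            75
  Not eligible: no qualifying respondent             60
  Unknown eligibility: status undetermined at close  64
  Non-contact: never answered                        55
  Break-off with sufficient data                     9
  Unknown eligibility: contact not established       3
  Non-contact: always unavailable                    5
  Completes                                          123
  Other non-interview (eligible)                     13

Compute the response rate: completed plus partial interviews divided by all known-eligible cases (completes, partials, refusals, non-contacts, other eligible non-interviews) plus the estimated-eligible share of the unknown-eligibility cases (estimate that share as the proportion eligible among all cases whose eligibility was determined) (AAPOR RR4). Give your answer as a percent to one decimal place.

Non-contacts = 55 + 5 = 60
Unknown eligibility = 3 + 64 = 67
Out of scope = 60 + 25 = 85
Num: 123 + 9 = 132
Determined eligible: 123 + 9 + 75 + 60 + 13 = 280
e = 280 / (280 + 85) = 280 / 365 = 0.7671
Eligible share of unknowns: 0.7671 × 67 = 51.40
Denominator: 280 + 51.40 = 331.40
RR4 = 132 / 331.40 = 0.3983

39.8%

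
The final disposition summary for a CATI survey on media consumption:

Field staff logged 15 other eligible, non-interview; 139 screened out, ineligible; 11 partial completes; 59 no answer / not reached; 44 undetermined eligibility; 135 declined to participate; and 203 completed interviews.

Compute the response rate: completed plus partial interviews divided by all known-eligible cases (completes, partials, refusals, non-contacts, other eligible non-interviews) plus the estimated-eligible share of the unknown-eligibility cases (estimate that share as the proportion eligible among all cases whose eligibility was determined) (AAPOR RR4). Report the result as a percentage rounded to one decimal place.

Numerator → 203 + 11 = 214
Eligible (known) → 203 + 11 + 135 + 59 + 15 = 423
e = 423 / (423 + 139) = 423 / 562 = 0.7527
e × U → 0.7527 × 44 = 33.12
Denom → 423 + 33.12 = 456.12
RR4 = 214 / 456.12 = 0.4692

46.9%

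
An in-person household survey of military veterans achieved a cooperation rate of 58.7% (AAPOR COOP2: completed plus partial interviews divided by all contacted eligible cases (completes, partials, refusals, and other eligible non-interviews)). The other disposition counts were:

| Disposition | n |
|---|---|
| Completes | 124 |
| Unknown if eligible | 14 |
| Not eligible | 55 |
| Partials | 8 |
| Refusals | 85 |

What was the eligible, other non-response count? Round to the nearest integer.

Num = 124 + 8 = 132
COOP2 = 132 / D = 0.587
D = 132 / 0.587 = 224.9
Other denominator terms total 217
eligible, other non-response = 224.9 − 217 ≈ 8

8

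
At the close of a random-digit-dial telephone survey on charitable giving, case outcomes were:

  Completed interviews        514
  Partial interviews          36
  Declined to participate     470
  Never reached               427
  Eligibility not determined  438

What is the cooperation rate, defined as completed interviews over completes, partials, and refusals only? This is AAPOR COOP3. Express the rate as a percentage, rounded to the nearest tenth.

50.4%

Num: 514
Base: 514 + 36 + 470 = 1020
COOP3 = 514 / 1020 = 0.5039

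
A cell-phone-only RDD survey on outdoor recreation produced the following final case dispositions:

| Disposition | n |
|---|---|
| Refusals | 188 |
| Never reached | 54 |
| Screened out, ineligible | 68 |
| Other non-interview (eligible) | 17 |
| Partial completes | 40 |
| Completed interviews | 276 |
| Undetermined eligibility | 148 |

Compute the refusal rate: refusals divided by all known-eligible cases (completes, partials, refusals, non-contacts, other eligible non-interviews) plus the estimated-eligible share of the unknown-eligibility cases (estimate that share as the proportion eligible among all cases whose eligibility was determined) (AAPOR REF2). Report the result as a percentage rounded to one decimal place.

26.6%

Num → 188
Eligible (known) → 276 + 40 + 188 + 54 + 17 = 575
e = 575 / (575 + 68) = 575 / 643 = 0.8942
Eligible share of unknowns → 0.8942 × 148 = 132.34
Denominator → 575 + 132.34 = 707.34
REF2 = 188 / 707.34 = 0.2658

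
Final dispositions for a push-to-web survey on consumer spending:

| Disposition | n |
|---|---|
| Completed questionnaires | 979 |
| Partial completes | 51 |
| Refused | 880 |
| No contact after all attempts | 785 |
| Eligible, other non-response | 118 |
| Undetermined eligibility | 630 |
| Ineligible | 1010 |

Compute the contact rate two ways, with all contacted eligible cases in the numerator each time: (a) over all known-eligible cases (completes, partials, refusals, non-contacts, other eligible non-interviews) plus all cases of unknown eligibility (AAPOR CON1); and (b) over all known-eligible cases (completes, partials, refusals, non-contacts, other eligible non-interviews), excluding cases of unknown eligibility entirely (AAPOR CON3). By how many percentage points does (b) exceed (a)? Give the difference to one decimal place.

Numerator = 979 + 51 + 880 + 118 = 2028
Base = 979 + 51 + 880 + 785 + 118 + 630 = 3443
CON1 = 2028 / 3443 = 0.5890
Base = 979 + 51 + 880 + 785 + 118 = 2813
CON3 = 2028 / 2813 = 0.7209
Difference = 72.09 − 58.90 = 13.19 percentage points

13.2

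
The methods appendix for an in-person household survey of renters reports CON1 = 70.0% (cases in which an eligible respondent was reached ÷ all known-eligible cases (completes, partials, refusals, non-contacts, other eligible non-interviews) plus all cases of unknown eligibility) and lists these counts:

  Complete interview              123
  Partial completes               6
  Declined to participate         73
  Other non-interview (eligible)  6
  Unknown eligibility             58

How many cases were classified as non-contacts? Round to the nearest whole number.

31

Numerator = 123 + 6 + 73 + 6 = 208
CON1 = 208 / D = 0.700
D = 208 / 0.700 = 297.1
Rest of base = 266
non-contacts = 297.1 − 266 ≈ 31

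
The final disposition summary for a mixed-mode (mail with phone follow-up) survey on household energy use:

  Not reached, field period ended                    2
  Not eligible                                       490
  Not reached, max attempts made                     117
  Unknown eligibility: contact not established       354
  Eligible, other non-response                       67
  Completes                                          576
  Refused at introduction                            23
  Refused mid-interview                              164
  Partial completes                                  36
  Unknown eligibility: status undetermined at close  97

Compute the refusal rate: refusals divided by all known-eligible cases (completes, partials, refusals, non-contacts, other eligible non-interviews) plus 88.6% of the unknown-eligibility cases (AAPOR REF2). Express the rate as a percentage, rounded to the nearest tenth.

13.5%

Refusal or break-off = 23 + 164 = 187
No answer / not reached = 2 + 117 = 119
Unknown eligibility = 354 + 97 = 451
Numerator = 187
Determined eligible = 576 + 36 + 187 + 119 + 67 = 985
Estimated eligible among unknowns = 0.8860 × 451 = 399.59
Denom = 985 + 399.59 = 1384.59
REF2 = 187 / 1384.59 = 0.1351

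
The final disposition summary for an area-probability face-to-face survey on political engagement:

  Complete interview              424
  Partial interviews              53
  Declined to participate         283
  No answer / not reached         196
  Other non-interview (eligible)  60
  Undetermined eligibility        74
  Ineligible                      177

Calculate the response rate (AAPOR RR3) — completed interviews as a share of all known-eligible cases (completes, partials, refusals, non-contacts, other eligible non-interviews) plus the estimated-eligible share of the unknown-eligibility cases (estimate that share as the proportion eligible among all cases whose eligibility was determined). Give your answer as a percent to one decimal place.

Num → 424
Known eligible → 424 + 53 + 283 + 196 + 60 = 1016
e = 1016 / (1016 + 177) = 1016 / 1193 = 0.8516
Estimated eligible among unknowns → 0.8516 × 74 = 63.02
Denom → 1016 + 63.02 = 1079.02
RR3 = 424 / 1079.02 = 0.3929

39.3%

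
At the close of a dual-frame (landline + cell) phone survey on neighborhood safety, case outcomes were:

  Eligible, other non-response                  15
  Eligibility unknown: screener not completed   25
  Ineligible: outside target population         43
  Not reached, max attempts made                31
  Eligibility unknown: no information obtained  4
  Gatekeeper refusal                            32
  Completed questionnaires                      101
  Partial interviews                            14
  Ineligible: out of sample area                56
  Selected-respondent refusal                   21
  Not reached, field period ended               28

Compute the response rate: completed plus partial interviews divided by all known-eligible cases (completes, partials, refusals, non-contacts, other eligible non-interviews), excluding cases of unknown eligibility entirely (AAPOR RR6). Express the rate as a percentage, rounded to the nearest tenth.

Refused = 32 + 21 = 53
Non-contacts = 28 + 31 = 59
Unknown eligibility = 25 + 4 = 29
Ineligible = 43 + 56 = 99
Num = 101 + 14 = 115
Denominator = 101 + 14 + 53 + 59 + 15 = 242
RR6 = 115 / 242 = 0.4752

47.5%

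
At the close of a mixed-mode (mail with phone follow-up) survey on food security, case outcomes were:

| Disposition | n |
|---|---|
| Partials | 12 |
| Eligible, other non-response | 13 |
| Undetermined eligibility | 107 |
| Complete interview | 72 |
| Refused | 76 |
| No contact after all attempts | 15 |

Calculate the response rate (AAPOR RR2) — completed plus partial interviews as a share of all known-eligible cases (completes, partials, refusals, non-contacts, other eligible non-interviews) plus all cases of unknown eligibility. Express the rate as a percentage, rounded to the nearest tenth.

28.5%

Numerator = 72 + 12 = 84
Base = 72 + 12 + 76 + 15 + 13 + 107 = 295
RR2 = 84 / 295 = 0.2847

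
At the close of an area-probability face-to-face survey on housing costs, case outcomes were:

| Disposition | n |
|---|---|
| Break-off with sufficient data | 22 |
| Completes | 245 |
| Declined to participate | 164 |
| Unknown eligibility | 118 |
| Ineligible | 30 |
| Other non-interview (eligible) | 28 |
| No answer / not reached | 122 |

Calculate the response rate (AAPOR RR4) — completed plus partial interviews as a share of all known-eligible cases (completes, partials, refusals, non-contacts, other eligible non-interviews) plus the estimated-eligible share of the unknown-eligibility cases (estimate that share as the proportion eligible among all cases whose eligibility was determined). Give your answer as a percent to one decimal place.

Numerator = 245 + 22 = 267
Known eligible = 245 + 22 + 164 + 122 + 28 = 581
e = 581 / (581 + 30) = 581 / 611 = 0.9509
Estimated eligible among unknowns = 0.9509 × 118 = 112.21
Denom = 581 + 112.21 = 693.21
RR4 = 267 / 693.21 = 0.3852

38.5%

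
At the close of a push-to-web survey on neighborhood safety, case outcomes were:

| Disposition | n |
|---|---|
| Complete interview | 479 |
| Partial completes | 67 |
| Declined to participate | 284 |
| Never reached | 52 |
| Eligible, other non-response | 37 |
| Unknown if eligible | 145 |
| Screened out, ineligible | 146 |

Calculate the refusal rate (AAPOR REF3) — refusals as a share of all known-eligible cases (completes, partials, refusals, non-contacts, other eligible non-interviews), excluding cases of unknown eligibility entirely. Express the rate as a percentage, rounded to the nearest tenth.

Numerator = 284
Denominator = 479 + 67 + 284 + 52 + 37 = 919
REF3 = 284 / 919 = 0.3090

30.9%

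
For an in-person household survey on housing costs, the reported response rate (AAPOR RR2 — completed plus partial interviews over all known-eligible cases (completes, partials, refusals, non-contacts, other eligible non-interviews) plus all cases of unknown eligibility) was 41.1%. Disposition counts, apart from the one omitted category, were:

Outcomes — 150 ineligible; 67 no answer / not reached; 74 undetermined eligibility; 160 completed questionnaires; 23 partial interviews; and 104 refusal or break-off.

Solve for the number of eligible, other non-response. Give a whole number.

Numerator = 160 + 23 = 183
RR2 = 183 / D = 0.411
D = 183 / 0.411 = 445.3
Rest of base = 428
eligible, other non-response = 445.3 − 428 ≈ 17

17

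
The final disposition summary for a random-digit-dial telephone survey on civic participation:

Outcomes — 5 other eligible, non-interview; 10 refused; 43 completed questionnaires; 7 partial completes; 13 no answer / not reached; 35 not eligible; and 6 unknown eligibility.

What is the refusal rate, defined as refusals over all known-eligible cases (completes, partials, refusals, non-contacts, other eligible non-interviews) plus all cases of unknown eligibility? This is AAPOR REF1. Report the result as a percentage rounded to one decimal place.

Num: 10
Denom: 43 + 7 + 10 + 13 + 5 + 6 = 84
REF1 = 10 / 84 = 0.1190

11.9%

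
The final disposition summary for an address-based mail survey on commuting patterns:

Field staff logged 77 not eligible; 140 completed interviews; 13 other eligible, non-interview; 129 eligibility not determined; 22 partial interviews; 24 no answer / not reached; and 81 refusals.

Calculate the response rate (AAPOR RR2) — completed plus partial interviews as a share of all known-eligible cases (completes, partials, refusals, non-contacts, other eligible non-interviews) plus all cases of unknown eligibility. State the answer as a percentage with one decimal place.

39.6%

Num: 140 + 22 = 162
Denominator: 140 + 22 + 81 + 24 + 13 + 129 = 409
RR2 = 162 / 409 = 0.3961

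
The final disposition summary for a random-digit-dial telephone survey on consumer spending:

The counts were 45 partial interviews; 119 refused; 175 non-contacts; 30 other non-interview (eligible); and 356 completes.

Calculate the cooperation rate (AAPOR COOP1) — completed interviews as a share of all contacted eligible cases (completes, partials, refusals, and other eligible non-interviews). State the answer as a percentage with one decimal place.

64.7%

Numerator = 356
Denom = 356 + 45 + 119 + 30 = 550
COOP1 = 356 / 550 = 0.6473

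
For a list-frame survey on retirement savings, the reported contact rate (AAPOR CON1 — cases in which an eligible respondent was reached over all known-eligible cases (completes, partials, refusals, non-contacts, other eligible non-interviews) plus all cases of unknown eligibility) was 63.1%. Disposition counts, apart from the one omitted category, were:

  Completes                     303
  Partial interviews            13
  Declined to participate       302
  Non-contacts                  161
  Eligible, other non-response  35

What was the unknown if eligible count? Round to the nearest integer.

Num: 303 + 13 + 302 + 35 = 653
CON1 = 653 / D = 0.631
D = 653 / 0.631 = 1034.9
Rest of base = 814
unknown if eligible = 1034.9 − 814 ≈ 221

221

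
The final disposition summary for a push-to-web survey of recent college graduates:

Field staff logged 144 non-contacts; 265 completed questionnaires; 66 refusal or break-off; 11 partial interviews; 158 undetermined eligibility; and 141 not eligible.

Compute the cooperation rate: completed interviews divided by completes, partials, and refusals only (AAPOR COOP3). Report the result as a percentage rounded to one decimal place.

Num → 265
Denominator → 265 + 11 + 66 = 342
COOP3 = 265 / 342 = 0.7749

77.5%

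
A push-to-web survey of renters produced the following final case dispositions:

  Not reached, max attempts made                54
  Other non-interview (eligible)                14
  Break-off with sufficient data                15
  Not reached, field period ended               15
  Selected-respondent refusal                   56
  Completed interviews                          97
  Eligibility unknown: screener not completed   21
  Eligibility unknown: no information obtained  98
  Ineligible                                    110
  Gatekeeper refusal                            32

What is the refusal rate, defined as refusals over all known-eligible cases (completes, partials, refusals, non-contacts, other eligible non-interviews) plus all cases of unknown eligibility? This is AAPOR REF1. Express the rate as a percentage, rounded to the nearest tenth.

21.9%

Declined to participate = 32 + 56 = 88
Never reached = 15 + 54 = 69
Undetermined eligibility = 21 + 98 = 119
Top → 88
Denominator → 97 + 15 + 88 + 69 + 14 + 119 = 402
REF1 = 88 / 402 = 0.2189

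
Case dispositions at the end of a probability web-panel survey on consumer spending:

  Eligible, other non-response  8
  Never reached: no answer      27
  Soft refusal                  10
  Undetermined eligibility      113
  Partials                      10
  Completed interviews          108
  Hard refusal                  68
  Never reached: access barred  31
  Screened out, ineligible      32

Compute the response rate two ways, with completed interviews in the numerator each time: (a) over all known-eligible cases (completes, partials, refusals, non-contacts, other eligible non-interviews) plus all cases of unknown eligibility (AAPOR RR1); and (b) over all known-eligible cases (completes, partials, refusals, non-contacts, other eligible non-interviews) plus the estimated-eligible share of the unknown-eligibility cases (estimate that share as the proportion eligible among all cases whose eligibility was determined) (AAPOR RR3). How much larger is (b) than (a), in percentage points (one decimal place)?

Refusals = 68 + 10 = 78
No contact after all attempts = 27 + 31 = 58
Numerator → 108
Base → 108 + 10 + 78 + 58 + 8 + 113 = 375
RR1 = 108 / 375 = 0.2880
Known eligible → 108 + 10 + 78 + 58 + 8 = 262
e = 262 / (262 + 32) = 262 / 294 = 0.8912
Estimated eligible among unknowns → 0.8912 × 113 = 100.71
Base → 262 + 100.71 = 362.71
RR3 = 108 / 362.71 = 0.2978
Difference = 29.78 − 28.80 = 0.98 percentage points

1.0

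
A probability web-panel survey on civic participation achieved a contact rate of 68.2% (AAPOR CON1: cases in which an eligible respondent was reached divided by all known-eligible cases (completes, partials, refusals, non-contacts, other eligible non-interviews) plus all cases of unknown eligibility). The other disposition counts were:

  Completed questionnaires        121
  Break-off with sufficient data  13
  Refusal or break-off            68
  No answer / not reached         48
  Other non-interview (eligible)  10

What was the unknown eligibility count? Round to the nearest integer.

Numerator: 121 + 13 + 68 + 10 = 212
CON1 = 212 / D = 0.682
D = 212 / 0.682 = 310.9
Other denominator terms total 260
unknown eligibility = 310.9 − 260 ≈ 51

51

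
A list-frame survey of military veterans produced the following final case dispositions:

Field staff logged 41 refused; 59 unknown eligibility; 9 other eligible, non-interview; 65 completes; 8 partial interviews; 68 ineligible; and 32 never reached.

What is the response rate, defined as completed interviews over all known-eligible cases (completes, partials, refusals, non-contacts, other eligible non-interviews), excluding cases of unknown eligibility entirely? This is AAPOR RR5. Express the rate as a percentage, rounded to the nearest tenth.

Num = 65
Base = 65 + 8 + 41 + 32 + 9 = 155
RR5 = 65 / 155 = 0.4194

41.9%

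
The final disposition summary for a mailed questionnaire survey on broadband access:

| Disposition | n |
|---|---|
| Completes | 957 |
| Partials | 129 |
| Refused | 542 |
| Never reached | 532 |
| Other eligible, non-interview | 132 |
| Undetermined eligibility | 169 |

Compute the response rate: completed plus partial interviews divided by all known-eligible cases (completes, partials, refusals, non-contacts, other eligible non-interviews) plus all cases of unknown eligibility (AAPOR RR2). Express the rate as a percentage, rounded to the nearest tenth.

44.1%

Num = 957 + 129 = 1086
Base = 957 + 129 + 542 + 532 + 132 + 169 = 2461
RR2 = 1086 / 2461 = 0.4413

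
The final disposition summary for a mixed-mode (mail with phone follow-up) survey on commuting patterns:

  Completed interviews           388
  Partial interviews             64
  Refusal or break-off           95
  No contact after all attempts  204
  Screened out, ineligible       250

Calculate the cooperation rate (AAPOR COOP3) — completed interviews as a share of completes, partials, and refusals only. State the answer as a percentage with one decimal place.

Top = 388
Denom = 388 + 64 + 95 = 547
COOP3 = 388 / 547 = 0.7093

70.9%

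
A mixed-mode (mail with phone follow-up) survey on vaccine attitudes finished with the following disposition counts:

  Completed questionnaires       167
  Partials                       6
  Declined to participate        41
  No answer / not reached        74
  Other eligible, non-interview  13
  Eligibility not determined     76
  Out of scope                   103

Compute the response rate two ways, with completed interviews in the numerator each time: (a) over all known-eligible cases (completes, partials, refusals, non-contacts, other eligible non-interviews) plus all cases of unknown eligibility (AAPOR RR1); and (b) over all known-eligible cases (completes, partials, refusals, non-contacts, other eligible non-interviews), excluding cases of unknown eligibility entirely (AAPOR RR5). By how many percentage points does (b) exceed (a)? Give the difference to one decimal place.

11.2

Num = 167
Denom = 167 + 6 + 41 + 74 + 13 + 76 = 377
RR1 = 167 / 377 = 0.4430
Denom = 167 + 6 + 41 + 74 + 13 = 301
RR5 = 167 / 301 = 0.5548
Difference = 55.48 − 44.30 = 11.18 percentage points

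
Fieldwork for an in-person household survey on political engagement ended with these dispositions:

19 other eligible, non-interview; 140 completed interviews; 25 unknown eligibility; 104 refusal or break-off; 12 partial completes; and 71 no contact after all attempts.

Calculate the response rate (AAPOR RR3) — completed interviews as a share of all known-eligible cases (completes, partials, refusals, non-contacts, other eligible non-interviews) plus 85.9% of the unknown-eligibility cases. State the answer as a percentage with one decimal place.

38.1%

Top → 140
Determined eligible → 140 + 12 + 104 + 71 + 19 = 346
e × U → 0.8590 × 25 = 21.48
Denom → 346 + 21.48 = 367.48
RR3 = 140 / 367.48 = 0.3810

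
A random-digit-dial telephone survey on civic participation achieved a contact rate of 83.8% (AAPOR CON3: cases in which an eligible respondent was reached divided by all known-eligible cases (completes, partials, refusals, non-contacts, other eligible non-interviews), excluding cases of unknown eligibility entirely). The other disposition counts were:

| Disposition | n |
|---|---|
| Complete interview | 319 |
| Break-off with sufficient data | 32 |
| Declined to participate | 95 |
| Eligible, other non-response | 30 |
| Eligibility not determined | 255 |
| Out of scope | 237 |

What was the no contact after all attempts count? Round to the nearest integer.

92

Numerator: 319 + 32 + 95 + 30 = 476
CON3 = 476 / D = 0.838
D = 476 / 0.838 = 568.0
Rest of base = 476
no contact after all attempts = 568.0 − 476 ≈ 92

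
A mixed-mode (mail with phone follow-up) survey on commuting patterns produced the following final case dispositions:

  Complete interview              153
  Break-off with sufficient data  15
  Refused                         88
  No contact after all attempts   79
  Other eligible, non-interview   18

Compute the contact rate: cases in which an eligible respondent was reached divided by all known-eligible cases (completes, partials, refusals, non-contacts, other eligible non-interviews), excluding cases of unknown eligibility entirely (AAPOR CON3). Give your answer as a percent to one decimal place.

Top = 153 + 15 + 88 + 18 = 274
Base = 153 + 15 + 88 + 79 + 18 = 353
CON3 = 274 / 353 = 0.7762

77.6%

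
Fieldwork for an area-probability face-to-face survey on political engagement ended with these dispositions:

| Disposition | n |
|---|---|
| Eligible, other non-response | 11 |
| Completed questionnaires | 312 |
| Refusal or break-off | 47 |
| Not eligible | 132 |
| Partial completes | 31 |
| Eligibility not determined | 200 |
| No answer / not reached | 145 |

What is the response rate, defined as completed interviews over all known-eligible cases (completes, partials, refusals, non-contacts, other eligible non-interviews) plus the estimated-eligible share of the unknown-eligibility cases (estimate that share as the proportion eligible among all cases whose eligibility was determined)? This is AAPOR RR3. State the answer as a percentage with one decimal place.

44.1%

Numerator = 312
Eligible (known) = 312 + 31 + 47 + 145 + 11 = 546
e = 546 / (546 + 132) = 546 / 678 = 0.8053
Eligible share of unknowns = 0.8053 × 200 = 161.06
Base = 546 + 161.06 = 707.06
RR3 = 312 / 707.06 = 0.4413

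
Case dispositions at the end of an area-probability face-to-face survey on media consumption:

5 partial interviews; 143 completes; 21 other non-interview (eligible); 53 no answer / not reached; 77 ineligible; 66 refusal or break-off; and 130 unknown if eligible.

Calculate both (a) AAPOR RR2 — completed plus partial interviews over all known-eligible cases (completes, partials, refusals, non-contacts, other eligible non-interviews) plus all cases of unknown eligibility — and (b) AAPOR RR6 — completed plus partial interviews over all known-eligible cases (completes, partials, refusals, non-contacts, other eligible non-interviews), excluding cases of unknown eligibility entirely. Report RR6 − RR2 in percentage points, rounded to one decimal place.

16.0

Numerator = 143 + 5 = 148
Base = 143 + 5 + 66 + 53 + 21 + 130 = 418
RR2 = 148 / 418 = 0.3541
Base = 143 + 5 + 66 + 53 + 21 = 288
RR6 = 148 / 288 = 0.5139
Difference = 51.39 − 35.41 = 15.98 percentage points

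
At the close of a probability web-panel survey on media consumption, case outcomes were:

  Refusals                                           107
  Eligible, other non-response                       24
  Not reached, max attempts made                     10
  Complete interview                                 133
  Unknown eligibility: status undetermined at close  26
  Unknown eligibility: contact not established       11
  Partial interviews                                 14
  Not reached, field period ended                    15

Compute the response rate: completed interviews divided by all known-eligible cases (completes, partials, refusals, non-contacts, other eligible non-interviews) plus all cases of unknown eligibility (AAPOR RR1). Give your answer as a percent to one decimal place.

No contact after all attempts = 15 + 10 = 25
Undetermined eligibility = 11 + 26 = 37
Num: 133
Denominator: 133 + 14 + 107 + 25 + 24 + 37 = 340
RR1 = 133 / 340 = 0.3912

39.1%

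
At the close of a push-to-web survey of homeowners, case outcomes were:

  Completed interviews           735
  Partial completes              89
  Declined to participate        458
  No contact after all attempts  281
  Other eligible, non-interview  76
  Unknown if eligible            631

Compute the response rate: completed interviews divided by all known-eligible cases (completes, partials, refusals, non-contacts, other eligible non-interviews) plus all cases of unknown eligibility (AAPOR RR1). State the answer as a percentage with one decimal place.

Top → 735
Base → 735 + 89 + 458 + 281 + 76 + 631 = 2270
RR1 = 735 / 2270 = 0.3238

32.4%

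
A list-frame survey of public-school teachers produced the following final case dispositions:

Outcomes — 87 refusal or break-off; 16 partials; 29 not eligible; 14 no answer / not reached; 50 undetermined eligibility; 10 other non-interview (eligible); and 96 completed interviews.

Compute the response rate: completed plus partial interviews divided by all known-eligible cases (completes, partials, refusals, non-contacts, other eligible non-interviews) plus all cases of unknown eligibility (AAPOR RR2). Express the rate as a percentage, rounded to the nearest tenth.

Numerator = 96 + 16 = 112
Base = 96 + 16 + 87 + 14 + 10 + 50 = 273
RR2 = 112 / 273 = 0.4103

41.0%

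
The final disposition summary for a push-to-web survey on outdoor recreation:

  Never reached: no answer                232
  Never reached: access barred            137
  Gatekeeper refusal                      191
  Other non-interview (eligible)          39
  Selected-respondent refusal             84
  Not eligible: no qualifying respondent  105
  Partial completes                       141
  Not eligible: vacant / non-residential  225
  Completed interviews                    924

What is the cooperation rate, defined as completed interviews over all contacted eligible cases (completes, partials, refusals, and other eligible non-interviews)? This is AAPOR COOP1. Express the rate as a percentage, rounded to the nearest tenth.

67.0%

Refusals = 191 + 84 = 275
No contact after all attempts = 232 + 137 = 369
Ineligible = 105 + 225 = 330
Top → 924
Base → 924 + 141 + 275 + 39 = 1379
COOP1 = 924 / 1379 = 0.6701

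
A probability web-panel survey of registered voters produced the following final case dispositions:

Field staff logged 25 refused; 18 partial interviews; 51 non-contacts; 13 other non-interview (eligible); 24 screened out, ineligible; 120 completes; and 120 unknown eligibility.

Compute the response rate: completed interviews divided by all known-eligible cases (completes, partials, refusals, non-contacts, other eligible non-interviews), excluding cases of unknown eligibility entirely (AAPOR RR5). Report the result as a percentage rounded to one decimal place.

52.9%

Num = 120
Denominator = 120 + 18 + 25 + 51 + 13 = 227
RR5 = 120 / 227 = 0.5286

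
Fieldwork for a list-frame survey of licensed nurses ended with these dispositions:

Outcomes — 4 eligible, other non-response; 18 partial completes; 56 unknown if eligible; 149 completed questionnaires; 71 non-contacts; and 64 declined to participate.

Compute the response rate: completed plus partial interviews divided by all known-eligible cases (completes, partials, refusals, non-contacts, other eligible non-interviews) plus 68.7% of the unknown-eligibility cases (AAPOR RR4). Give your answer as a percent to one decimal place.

Numerator → 149 + 18 = 167
Known eligible → 149 + 18 + 64 + 71 + 4 = 306
e × U → 0.6870 × 56 = 38.47
Base → 306 + 38.47 = 344.47
RR4 = 167 / 344.47 = 0.4848

48.5%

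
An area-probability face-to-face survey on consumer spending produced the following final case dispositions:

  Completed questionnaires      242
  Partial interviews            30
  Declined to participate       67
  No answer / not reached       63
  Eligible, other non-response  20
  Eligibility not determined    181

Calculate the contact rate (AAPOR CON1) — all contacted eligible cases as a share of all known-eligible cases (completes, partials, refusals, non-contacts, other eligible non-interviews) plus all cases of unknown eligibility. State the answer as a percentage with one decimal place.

59.5%

Top: 242 + 30 + 67 + 20 = 359
Denominator: 242 + 30 + 67 + 63 + 20 + 181 = 603
CON1 = 359 / 603 = 0.5954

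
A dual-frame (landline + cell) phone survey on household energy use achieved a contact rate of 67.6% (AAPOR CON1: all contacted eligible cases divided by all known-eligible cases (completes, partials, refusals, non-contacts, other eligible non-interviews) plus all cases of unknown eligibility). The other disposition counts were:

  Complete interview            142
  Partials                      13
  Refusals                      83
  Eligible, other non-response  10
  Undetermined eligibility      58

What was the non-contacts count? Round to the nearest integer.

Num: 142 + 13 + 83 + 10 = 248
CON1 = 248 / D = 0.676
D = 248 / 0.676 = 366.9
Remaining denominator categories sum to 306
non-contacts = 366.9 − 306 ≈ 61

61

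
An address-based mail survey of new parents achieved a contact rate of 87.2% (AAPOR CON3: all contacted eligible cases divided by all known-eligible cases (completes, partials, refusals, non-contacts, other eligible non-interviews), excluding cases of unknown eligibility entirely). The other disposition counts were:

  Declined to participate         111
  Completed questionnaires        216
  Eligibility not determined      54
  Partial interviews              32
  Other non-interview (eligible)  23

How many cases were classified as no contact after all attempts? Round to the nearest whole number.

Top → 216 + 32 + 111 + 23 = 382
CON3 = 382 / D = 0.872
D = 382 / 0.872 = 438.1
Remaining denominator categories sum to 382
no contact after all attempts = 438.1 − 382 ≈ 56

56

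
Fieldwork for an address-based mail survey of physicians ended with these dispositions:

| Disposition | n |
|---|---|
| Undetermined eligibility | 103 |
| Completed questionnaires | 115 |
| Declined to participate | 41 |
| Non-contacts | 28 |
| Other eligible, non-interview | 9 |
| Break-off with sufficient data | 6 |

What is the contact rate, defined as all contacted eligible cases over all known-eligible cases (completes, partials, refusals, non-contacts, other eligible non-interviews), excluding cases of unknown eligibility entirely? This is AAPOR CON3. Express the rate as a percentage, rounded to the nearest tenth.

85.9%

Top → 115 + 6 + 41 + 9 = 171
Denominator → 115 + 6 + 41 + 28 + 9 = 199
CON3 = 171 / 199 = 0.8593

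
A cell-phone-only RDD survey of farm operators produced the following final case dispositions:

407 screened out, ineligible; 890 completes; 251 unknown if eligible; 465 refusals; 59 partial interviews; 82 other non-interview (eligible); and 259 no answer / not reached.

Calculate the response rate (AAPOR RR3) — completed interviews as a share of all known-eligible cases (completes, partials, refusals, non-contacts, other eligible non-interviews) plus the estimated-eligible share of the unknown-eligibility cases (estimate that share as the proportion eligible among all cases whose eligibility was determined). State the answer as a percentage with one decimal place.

Top → 890
Determined eligible → 890 + 59 + 465 + 259 + 82 = 1755
e = 1755 / (1755 + 407) = 1755 / 2162 = 0.8117
Estimated eligible among unknowns → 0.8117 × 251 = 203.74
Base → 1755 + 203.74 = 1958.74
RR3 = 890 / 1958.74 = 0.4544

45.4%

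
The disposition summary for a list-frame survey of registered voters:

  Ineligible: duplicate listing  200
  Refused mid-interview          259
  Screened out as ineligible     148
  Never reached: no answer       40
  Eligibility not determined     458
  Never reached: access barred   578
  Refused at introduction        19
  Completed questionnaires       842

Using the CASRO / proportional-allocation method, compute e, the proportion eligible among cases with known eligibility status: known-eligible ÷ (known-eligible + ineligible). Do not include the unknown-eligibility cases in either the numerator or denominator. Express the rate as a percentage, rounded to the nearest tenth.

83.3%

Refusal or break-off = 19 + 259 = 278
Non-contacts = 40 + 578 = 618
Screened out, ineligible = 148 + 200 = 348
Determined eligible: 842 + 278 + 618 = 1738
e = 1738 / (1738 + 348) = 1738 / 2086 = 0.8332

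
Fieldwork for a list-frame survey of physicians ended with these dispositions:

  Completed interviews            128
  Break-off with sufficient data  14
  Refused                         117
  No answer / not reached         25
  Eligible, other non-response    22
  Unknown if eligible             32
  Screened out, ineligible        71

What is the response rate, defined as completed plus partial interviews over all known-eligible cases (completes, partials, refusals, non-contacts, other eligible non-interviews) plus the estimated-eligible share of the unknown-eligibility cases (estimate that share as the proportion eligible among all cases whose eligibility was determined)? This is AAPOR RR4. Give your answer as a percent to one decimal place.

Numerator: 128 + 14 = 142
Known eligible: 128 + 14 + 117 + 25 + 22 = 306
e = 306 / (306 + 71) = 306 / 377 = 0.8117
Eligible share of unknowns: 0.8117 × 32 = 25.97
Denom: 306 + 25.97 = 331.97
RR4 = 142 / 331.97 = 0.4277

42.8%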